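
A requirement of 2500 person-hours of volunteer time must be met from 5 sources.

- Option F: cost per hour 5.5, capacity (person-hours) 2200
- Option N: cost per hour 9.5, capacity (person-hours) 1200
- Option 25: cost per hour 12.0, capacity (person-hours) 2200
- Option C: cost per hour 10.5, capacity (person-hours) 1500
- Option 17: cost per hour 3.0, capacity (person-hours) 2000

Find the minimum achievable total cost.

8750

Use sources in increasing cost order.
Take 2000 from Option 17 at 3.0 — need 500 more.
Option F (5.5): take the remaining 500 — done.
Option N, Option C, Option 25: unused.
Cost = 2000×3.0 + 500×5.5 = 8750.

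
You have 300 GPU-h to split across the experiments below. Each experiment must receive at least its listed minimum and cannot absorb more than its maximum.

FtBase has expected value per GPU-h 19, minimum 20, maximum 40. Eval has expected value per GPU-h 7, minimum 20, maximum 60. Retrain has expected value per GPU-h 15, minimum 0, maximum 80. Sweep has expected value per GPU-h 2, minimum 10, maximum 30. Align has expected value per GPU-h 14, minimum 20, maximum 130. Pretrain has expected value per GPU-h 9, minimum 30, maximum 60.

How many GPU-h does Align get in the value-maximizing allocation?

Meeting every minimum uses 20+20+0+10+20+30 = 100 GPU-h, leaving 200.
Order the experiments by expected value per GPU-h: FtBase 19 > Retrain 15 > Align 14 > Pretrain 9 > Eval 7 > Sweep 2.
FtBase takes 20 more to reach its cap of 40 → 180 left.
Retrain takes 80 more to reach its cap of 80 → 100 left.
Only 100 left; Align takes them to reach 120.

120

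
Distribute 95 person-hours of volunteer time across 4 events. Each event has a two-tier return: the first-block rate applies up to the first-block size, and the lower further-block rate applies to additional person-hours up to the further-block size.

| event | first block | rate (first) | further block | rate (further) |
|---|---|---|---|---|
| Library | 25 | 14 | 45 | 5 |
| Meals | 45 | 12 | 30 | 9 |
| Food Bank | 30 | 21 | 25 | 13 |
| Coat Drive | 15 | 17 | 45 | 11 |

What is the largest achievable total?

Order all 8 blocks by rate: Food Bank/T1 21 > Coat Drive/T1 17 > Library/T1 14 > Food Bank/T2 13 > Meals/T1 12 > Coat Drive/T2 11 > Meals/T2 9 > Library/T2 5.
Food Bank/T1 (21): +30 → 65 left.
Fill Coat Drive T1 block (15 at 17) → 50 left.
Library T1 at 14: fill all 25 → 25 left.
Food Bank/T2 (13): +25 → 0 left.
Total = 21×30 + 17×15 + 14×25 + 13×25 = 1560.

1560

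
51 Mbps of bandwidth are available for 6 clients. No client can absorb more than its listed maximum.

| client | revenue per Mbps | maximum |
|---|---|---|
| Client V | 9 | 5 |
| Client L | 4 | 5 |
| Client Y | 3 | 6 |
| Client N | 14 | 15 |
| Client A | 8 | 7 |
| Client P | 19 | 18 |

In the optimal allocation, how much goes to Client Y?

1

Rank by revenue per Mbps: Client P 19 > Client N 14 > Client V 9 > Client A 8 > Client L 4 > Client Y 3.
Client P takes 18 to reach its cap of 18 → 33 left.
Client N takes 15 to reach its cap of 15 → 18 left.
Client V: +5 to 5 (cap) → 13 left.
Give Client A 7 to hit its cap of 7 → 6 left.
Client L takes 5 to reach its cap of 5 → 1 left.
Client Y has room for 6 but only 1 remain, so it gets 1.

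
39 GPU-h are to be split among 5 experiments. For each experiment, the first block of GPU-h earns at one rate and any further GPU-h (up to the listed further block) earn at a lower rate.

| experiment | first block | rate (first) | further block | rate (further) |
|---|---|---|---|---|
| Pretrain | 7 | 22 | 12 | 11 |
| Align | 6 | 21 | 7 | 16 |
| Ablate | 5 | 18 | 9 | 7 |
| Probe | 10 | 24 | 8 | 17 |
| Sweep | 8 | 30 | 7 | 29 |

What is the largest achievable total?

Treat each block as its own option and order by rate: Sweep/tier1 30 > Sweep/tier2 29 > Probe/tier1 24 > Pretrain/tier1 22 > Align/tier1 21 > Ablate/tier1 18 > Probe/tier2 17 > Align/tier2 16 > Pretrain/tier2 11 > Ablate/tier2 7.
Sweep/tier1 (30): +8 → 31 left.
Fill Sweep tier2 block (7 at 29) → 24 left.
Probe/tier1 (24): +10 → 14 left.
Fill Pretrain tier1 block (7 at 22) → 7 left.
Align/tier1 (21): +6 → 1 left.
Ablate tier1 at 18: only 1 left, fill 1.
Total = 30×8 + 29×7 + 24×10 + 22×7 + 21×6 + 18×1 = 981.

981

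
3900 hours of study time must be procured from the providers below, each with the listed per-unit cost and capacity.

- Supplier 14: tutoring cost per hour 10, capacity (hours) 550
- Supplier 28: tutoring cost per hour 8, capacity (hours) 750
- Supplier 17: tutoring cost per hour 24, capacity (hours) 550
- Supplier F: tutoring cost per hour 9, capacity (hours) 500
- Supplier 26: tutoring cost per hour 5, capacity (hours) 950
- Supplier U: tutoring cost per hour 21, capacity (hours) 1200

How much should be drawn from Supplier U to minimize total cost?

1150

Use providers in increasing cost order.
Supplier 26 (5): use full 950 — 2950 hours to go.
Supplier 28 (8): use full 750 — 2200 hours to go.
Supplier F at 9: take all 500 hours — 1700 still needed.
Supplier 14 at 10: take all 550 hours — 1150 still needed.
Supplier U (21): take the remaining 1150 — done.
Supplier 17: unused.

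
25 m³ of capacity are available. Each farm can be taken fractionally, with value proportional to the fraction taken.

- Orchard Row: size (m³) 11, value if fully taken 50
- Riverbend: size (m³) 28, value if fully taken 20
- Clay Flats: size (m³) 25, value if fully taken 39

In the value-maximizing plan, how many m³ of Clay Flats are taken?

Best value per unit of size first: Orchard Row 50/11≈4.55, Clay Flats 39/25≈1.56, Riverbend 20/28≈0.714.
Orchard Row: take in full, 11 m³ for value 50 → 14 left.
Fill the last 14 m³ with part of Clay Flats: 14/25 of it earns 21.84.

14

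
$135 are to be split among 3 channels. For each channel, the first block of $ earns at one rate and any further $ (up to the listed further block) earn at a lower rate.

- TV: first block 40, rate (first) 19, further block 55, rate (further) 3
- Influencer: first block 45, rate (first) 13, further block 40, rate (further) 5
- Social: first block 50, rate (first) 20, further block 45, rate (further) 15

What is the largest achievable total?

Order all 6 blocks by rate: Social/tier1 20 > TV/tier1 19 > Social/tier2 15 > Influencer/tier1 13 > Influencer/tier2 5 > TV/tier2 3.
Social/tier1 (20): +50 — 85 left.
TV/tier1 (19): +40 — 45 left.
Social/tier2 (15): +45 — 0 left.
Total = 20×50 + 19×40 + 15×45 = 2435.

2435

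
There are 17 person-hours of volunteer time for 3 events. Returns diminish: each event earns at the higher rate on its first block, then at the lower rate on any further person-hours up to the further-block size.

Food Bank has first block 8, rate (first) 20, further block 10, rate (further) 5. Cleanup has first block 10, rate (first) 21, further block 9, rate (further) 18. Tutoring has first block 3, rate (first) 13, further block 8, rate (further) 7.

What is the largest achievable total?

Order all 6 blocks by rate: Cleanup/tier1 21 > Food Bank/tier1 20 > Cleanup/tier2 18 > Tutoring/tier1 13 > Tutoring/tier2 7 > Food Bank/tier2 5.
Fill Cleanup tier1 block (10 at 21) — 7 left.
Food Bank tier1 at 20: only 7 left, fill 7.
Total = 21×10 + 20×7 = 350.

350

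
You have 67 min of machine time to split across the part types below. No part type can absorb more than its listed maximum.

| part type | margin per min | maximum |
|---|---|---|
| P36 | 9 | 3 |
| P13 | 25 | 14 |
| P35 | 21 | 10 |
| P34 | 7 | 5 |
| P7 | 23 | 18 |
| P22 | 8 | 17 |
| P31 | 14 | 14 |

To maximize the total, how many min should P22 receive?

Rank by margin per min: P13 25 > P7 23 > P35 21 > P31 14 > P36 9 > P22 8 > P34 7.
Give P13 14 to hit its cap of 14 ; 53 left.
P7 takes 18 to reach its cap of 18 ; 35 left.
P35 takes 10 to reach its cap of 10 ; 25 left.
P31 takes 14 to reach its cap of 14 ; 11 left.
P36: +3 to 3 (cap) ; 8 left.
P22 has room for 17 but only 8 remain, so it gets 8.

8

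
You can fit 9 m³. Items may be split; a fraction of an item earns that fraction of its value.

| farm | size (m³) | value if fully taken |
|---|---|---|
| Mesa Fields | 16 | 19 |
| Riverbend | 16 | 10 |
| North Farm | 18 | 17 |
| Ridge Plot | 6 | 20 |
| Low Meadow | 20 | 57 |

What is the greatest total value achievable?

Sort by value density: Ridge Plot 20/6≈3.33, Low Meadow 57/20≈2.85, Mesa Fields 19/16≈1.19, North Farm 17/18≈0.944, Riverbend 10/16≈0.625.
Take all of Ridge Plot (6 m³, value 20) → 3 m³ left.
3 m³ left: a 3/20 share of Low Meadow gives 57×3/20 = 8.55.
Total value = 28.55.

28.55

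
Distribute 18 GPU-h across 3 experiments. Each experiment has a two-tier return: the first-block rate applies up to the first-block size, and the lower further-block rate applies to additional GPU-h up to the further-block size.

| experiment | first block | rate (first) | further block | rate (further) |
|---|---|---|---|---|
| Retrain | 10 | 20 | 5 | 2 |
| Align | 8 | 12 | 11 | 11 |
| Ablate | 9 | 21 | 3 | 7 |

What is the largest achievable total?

Order all 6 blocks by rate: Ablate/T1 21 > Retrain/T1 20 > Align/T1 12 > Align/T2 11 > Ablate/T2 7 > Retrain/T2 2.
Fill Ablate T1 block (9 at 21) ; 9 left.
Retrain T1 at 20: only 9 left, fill 9.
Total = 21×9 + 20×9 = 369.

369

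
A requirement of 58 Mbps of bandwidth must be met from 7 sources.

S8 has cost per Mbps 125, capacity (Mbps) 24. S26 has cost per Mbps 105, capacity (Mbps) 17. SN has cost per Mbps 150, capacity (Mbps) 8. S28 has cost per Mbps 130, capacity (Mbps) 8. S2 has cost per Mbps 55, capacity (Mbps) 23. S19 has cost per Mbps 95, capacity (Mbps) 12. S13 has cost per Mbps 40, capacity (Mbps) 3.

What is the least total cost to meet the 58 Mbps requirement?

Cheapest first:
Take 3 from S13 at 40 → need 55 more.
S2 at 55: take all 23 Mbps → 32 still needed.
Take 12 from S19 at 95 → need 20 more.
S26 (105): use full 17 → 3 Mbps to go.
S8 at 125: take 3 of its 24 → requirement met.
S28, SN: unused.
Cost = 3×40 + 23×55 + 12×95 + 17×105 + 3×125 = 4685.

4685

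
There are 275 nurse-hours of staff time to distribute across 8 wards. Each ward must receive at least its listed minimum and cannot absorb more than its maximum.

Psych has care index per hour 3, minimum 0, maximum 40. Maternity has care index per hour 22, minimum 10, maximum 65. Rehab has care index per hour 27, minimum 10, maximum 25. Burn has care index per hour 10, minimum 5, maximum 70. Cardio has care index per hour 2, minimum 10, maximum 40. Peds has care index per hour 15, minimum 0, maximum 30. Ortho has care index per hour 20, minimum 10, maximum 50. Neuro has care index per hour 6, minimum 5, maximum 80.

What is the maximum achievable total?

4425

Meeting every minimum uses 0+10+10+5+10+0+10+5 = 50 nurse-hours, leaving 225.
Rank by care index per hour: Rehab 27 > Maternity 22 > Ortho 20 > Peds 15 > Burn 10 > Neuro 6 > Psych 3 > Cardio 2.
Give Rehab 15 more to hit its cap of 25 — 210 left.
Maternity: +55 to 65 (cap) — 155 left.
Ortho takes 40 more to reach its cap of 50 — 115 left.
Give Peds 30 more to hit its cap of 30 — 85 left.
Burn: +65 to 70 (cap) — 20 left.
Only 20 left; Neuro takes them to reach 25.
Total = 22×65 + 27×25 + 10×70 + 2×10 + 15×30 + 20×50 + 6×25 = 4425.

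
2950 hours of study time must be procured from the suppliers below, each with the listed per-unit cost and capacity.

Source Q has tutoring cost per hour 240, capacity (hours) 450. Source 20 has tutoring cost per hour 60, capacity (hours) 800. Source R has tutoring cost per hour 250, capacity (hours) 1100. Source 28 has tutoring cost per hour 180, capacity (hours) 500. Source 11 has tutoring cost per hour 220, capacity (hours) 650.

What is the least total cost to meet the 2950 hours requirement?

Use suppliers in increasing cost order.
Take 800 from Source 20 at 60 → need 2150 more.
Source 28 (180): use full 500 → 1650 hours to go.
Source 11 at 220: take all 650 hours → 1000 still needed.
Take 450 from Source Q at 240 → need 550 more.
Source R (250): take the remaining 550 → done.
Cost = 800×60 + 500×180 + 650×220 + 450×240 + 550×250 = 526500.

526500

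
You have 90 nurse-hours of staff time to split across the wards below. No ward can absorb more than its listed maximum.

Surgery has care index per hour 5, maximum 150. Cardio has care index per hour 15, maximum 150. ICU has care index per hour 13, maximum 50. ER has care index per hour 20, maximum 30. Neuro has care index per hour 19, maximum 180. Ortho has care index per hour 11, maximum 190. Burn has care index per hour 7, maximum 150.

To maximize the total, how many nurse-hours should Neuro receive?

Order the wards by care index per hour: ER 20 > Neuro 19 > Cardio 15 > ICU 13 > Ortho 11 > Burn 7 > Surgery 5.
ER takes 30 to reach its cap of 30 — 60 left.
Neuro: +60 (room for 180) → 60. Pool exhausted.

60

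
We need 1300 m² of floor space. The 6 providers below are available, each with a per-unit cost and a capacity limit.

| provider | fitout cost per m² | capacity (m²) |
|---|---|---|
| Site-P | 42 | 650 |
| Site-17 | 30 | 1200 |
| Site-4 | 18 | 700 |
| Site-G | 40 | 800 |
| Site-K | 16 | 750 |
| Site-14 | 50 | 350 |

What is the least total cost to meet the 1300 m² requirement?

21900

Fill from the cheapest provider first.
Site-K at 16: take all 750 m² → 550 still needed.
Site-4 (18): take the remaining 550 → done.
Site-17, Site-G, Site-P, Site-14: unused.
Cost = 750×16 + 550×18 = 21900.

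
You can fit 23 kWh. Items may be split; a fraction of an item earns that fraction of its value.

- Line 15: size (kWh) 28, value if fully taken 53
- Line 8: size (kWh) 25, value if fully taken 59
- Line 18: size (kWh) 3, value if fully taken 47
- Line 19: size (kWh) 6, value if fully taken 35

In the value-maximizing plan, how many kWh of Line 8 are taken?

14

Sort by value density: Line 18 47/3≈15.7, Line 19 35/6≈5.83, Line 8 59/25≈2.36, Line 15 53/28≈1.89.
Take all of Line 18 (3 kWh, value 47) ; 20 kWh left.
Take all of Line 19 (6 kWh, value 35) ; 14 kWh left.
Only 14 kWh remain; take 14/25 of Line 8 for value 59×14/25 = 33.04.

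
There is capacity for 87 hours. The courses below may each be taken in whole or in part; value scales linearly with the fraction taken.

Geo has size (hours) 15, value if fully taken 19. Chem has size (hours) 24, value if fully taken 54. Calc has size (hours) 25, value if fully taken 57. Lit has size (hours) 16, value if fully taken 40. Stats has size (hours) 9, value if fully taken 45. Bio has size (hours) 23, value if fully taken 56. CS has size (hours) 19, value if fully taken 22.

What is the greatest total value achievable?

Sort by value density: Stats 45/9≈5, Lit 40/16≈2.5, Bio 56/23≈2.43, Calc 57/25≈2.28, Chem 54/24≈2.25, Geo 19/15≈1.27, CS 22/19≈1.16.
All 9 hours of Stats fit (value 45) — 78 remain.
Lit: take in full, 16 hours for value 40 — 62 left.
Bio: take in full, 23 hours for value 56 — 39 left.
Take all of Calc (25 hours, value 57) — 14 hours left.
14 hours left: a 14/24 share of Chem gives 54×14/24 = 31.5.
Total value = 229.5.

229.5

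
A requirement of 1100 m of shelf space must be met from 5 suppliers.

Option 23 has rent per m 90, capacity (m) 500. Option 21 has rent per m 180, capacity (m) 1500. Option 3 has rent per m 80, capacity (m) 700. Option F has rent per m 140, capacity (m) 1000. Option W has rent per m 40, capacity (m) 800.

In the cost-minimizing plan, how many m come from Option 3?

Cheapest first:
Take 800 from Option W at 40 — need 300 more.
Option 3 (80): take the remaining 300 — done.
Option 23, Option F, Option 21: unused.

300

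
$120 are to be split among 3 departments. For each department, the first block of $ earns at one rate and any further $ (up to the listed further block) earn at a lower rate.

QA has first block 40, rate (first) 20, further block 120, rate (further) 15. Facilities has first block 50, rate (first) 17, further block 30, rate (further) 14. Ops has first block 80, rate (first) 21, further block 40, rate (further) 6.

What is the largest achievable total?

Treat each block as its own option and order by rate: Ops/T1 21 > QA/T1 20 > Facilities/T1 17 > QA/T2 15 > Facilities/T2 14 > Ops/T2 6.
Fill Ops T1 block (80 at 21) → 40 left.
QA T1 at 20: fill all 40 → 0 left.
Total = 21×80 + 20×40 = 2480.

2480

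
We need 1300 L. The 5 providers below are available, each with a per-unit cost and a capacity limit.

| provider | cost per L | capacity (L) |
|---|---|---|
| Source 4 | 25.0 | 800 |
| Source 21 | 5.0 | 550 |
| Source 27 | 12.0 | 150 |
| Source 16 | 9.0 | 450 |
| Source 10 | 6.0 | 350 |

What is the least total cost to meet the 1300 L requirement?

8450

Cheapest first:
Source 21 (5.0): use full 550 ; 750 L to go.
Source 10 at 6.0: take all 350 L ; 400 still needed.
Source 16 at 9.0: take 400 of its 450 ; requirement met.
Source 27, Source 4: unused.
Cost = 550×5.0 + 350×6.0 + 400×9.0 = 8450.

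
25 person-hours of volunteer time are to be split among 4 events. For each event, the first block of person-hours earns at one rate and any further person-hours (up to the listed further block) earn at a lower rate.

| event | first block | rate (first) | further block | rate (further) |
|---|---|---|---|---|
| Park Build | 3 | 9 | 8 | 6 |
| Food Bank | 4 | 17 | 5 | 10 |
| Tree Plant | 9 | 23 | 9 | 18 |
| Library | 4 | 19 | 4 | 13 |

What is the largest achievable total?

Rank every tier by rate: Tree Plant/tier1 23 > Library/tier1 19 > Tree Plant/tier2 18 > Food Bank/tier1 17 > Library/tier2 13 > Food Bank/tier2 10 > Park Build/tier1 9 > Park Build/tier2 6.
Fill Tree Plant tier1 block (9 at 23) ; 16 left.
Library tier1 at 19: fill all 4 ; 12 left.
Tree Plant tier2 at 18: fill all 9 ; 3 left.
Food Bank tier1 at 17: only 3 left, fill 3.
Total = 23×9 + 19×4 + 18×9 + 17×3 = 496.

496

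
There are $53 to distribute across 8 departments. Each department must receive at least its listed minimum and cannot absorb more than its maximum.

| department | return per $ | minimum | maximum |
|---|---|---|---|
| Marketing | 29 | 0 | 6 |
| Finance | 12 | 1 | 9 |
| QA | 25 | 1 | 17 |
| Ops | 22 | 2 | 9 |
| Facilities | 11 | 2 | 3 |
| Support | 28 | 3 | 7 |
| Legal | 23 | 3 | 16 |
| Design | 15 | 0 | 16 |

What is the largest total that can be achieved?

1285

Meeting every minimum uses 0+1+1+2+2+3+3+0 = 12 $, leaving 41.
Highest return per $ first: Marketing 29 > Support 28 > QA 25 > Legal 23 > Ops 22 > Design 15 > Finance 12 > Facilities 11.
Give Marketing 6 more to hit its cap of 6 — 35 left.
Support: +4 to 7 (cap) — 31 left.
QA takes 16 more to reach its cap of 17 — 15 left.
Legal: +13 to 16 (cap) — 2 left.
Ops has room for 7 more but only 2 remain, so it gets 4.
Total = 29×6 + 12×1 + 25×17 + 22×4 + 11×2 + 28×7 + 23×16 = 1285.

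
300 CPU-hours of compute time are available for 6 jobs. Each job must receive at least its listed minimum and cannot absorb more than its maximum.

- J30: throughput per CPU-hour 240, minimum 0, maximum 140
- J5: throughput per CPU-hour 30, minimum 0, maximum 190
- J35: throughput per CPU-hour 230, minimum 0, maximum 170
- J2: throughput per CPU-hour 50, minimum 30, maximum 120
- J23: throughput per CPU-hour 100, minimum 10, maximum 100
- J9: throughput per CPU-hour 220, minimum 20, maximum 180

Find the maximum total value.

Meeting every minimum uses 0+0+0+30+10+20 = 60 CPU-hours, leaving 240.
Highest throughput per CPU-hour first: J30 240 > J35 230 > J9 220 > J23 100 > J2 50 > J5 30.
J30 takes 140 more to reach its cap of 140 → 100 left.
J35: +100 (room for 170) → 100. Pool exhausted.
Total = 240×140 + 230×100 + 50×30 + 100×10 + 220×20 = 63500.

63500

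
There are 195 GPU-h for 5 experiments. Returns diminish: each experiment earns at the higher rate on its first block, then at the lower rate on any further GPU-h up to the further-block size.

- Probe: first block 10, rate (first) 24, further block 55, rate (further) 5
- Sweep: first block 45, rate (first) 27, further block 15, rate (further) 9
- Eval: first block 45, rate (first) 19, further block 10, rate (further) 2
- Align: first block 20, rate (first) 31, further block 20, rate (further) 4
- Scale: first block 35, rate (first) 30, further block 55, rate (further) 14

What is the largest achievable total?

4540

Treat each block as its own option and order by rate: Align/tier1 31 > Scale/tier1 30 > Sweep/tier1 27 > Probe/tier1 24 > Eval/tier1 19 > Scale/tier2 14 > Sweep/tier2 9 > Probe/tier2 5 > Align/tier2 4 > Eval/tier2 2.
Fill Align tier1 block (20 at 31) ; 175 left.
Scale/tier1 (30): +35 ; 140 left.
Fill Sweep tier1 block (45 at 27) ; 95 left.
Fill Probe tier1 block (10 at 24) ; 85 left.
Fill Eval tier1 block (45 at 19) ; 40 left.
40 remain; put them into Scale tier2 at 14.
Total = 31×20 + 30×35 + 27×45 + 24×10 + 19×45 + 14×40 = 4540.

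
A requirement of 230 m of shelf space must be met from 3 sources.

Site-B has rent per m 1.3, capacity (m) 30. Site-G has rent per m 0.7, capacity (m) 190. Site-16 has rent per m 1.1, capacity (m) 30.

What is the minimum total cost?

Fill from the cheapest source first.
Take 190 from Site-G at 0.7 ; need 40 more.
Take 30 from Site-16 at 1.1 ; need 10 more.
Site-B at 1.3: take 10 of its 30 ; requirement met.
Cost = 190×0.7 + 30×1.1 + 10×1.3 = 179.

179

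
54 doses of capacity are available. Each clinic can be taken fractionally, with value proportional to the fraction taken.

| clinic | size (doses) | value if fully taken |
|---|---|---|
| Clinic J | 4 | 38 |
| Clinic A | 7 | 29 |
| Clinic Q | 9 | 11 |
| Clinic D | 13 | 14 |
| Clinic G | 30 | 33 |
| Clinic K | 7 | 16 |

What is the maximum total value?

123.7

Best value per unit of size first: Clinic J 38/4≈9.5, Clinic A 29/7≈4.14, Clinic K 16/7≈2.29, Clinic Q 11/9≈1.22, Clinic G 33/30≈1.1, Clinic D 14/13≈1.08.
Clinic J: take in full, 4 doses for value 38 → 50 left.
All 7 doses of Clinic A fit (value 29) → 43 remain.
Take all of Clinic K (7 doses, value 16) → 36 doses left.
Clinic Q: take in full, 9 doses for value 11 → 27 left.
Fill the last 27 doses with part of Clinic G: 27/30 of it earns 29.7.
Total value = 123.7.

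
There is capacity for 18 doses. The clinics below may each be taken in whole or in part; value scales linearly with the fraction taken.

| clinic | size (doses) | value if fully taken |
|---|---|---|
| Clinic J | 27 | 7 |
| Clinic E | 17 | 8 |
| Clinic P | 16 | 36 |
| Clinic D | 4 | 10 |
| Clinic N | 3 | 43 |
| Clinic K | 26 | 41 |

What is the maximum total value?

77.75

Best value per unit of size first: Clinic N 43/3≈14.3, Clinic D 10/4≈2.5, Clinic P 36/16≈2.25, Clinic K 41/26≈1.58, Clinic E 8/17≈0.471, Clinic J 7/27≈0.259.
All 3 doses of Clinic N fit (value 43) → 15 remain.
Clinic D: take in full, 4 doses for value 10 → 11 left.
11 doses left: a 11/16 share of Clinic P gives 36×11/16 = 24.75.
Total value = 77.75.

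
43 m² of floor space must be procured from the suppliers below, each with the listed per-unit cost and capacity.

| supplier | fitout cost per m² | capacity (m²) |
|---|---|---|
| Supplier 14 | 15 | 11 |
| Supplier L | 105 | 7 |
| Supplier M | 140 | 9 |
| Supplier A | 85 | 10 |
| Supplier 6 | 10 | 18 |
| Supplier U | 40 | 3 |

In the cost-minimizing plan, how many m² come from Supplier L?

1

Use suppliers in increasing cost order.
Take 18 from Supplier 6 at 10 → need 25 more.
Take 11 from Supplier 14 at 15 → need 14 more.
Take 3 from Supplier U at 40 → need 11 more.
Supplier A at 85: take all 10 m² → 1 still needed.
Supplier L at 105: take 1 of its 7 → requirement met.
Supplier M: unused.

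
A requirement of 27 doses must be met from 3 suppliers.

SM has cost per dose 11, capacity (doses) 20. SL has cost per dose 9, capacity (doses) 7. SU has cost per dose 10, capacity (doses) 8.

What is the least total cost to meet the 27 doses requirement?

Cheapest first:
SL (9): use full 7 → 20 doses to go.
SU at 10: take all 8 doses → 12 still needed.
Take 12 from SM at 11 to finish.
Cost = 7×9 + 8×10 + 12×11 = 275.

275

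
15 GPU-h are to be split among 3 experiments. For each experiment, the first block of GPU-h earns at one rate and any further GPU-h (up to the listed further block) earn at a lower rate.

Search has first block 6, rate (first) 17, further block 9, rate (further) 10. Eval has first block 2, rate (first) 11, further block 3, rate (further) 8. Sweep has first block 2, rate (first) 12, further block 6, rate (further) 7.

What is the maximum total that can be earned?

198

Treat each block as its own option and order by rate: Search/T1 17 > Sweep/T1 12 > Eval/T1 11 > Search/T2 10 > Eval/T2 8 > Sweep/T2 7.
Fill Search T1 block (6 at 17) ; 9 left.
Sweep/T1 (12): +2 ; 7 left.
Eval T1 at 11: fill all 2 ; 5 left.
5 remain; put them into Search T2 at 10.
Total = 17×6 + 12×2 + 11×2 + 10×5 = 198.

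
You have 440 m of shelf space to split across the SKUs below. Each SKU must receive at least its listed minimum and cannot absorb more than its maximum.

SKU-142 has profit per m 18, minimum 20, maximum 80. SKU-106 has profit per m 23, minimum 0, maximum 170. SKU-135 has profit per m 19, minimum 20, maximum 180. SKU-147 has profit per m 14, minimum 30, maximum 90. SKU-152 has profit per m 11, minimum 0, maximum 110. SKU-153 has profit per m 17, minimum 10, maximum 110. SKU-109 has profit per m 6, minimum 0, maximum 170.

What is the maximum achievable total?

Meeting every minimum uses 20+0+20+30+0+10+0 = 80 m, leaving 360.
Order the SKUs by profit per m: SKU-106 23 > SKU-135 19 > SKU-142 18 > SKU-153 17 > SKU-147 14 > SKU-152 11 > SKU-109 6.
SKU-106 takes 170 more to reach its cap of 170 → 190 left.
Give SKU-135 160 more to hit its cap of 180 → 30 left.
SKU-142: +30 (room for 60) → 50. Pool exhausted.
Total = 18×50 + 23×170 + 19×180 + 14×30 + 17×10 = 8820.

8820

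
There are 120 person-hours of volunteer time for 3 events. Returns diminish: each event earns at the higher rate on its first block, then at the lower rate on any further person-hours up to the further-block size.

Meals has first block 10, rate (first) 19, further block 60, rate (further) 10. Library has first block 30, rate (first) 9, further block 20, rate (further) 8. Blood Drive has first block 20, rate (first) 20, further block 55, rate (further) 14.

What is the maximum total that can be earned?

Treat each block as its own option and order by rate: Blood Drive/tier1 20 > Meals/tier1 19 > Blood Drive/tier2 14 > Meals/tier2 10 > Library/tier1 9 > Library/tier2 8.
Fill Blood Drive tier1 block (20 at 20) → 100 left.
Meals/tier1 (19): +10 → 90 left.
Fill Blood Drive tier2 block (55 at 14) → 35 left.
Meals/tier2: +35 of 60 at 10; pool empty.
Total = 20×20 + 19×10 + 14×55 + 10×35 = 1710.

1710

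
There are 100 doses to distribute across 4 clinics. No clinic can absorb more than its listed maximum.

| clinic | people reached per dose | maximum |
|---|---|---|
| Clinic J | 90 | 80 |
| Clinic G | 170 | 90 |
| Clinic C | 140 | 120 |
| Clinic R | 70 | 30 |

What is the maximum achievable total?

Order the clinics by people reached per dose: Clinic G 170 > Clinic C 140 > Clinic J 90 > Clinic R 70.
Clinic G takes 90 to reach its cap of 90 — 10 left.
Only 10 left; Clinic C takes them to reach 10.
Total = 170×90 + 140×10 = 16700.

16700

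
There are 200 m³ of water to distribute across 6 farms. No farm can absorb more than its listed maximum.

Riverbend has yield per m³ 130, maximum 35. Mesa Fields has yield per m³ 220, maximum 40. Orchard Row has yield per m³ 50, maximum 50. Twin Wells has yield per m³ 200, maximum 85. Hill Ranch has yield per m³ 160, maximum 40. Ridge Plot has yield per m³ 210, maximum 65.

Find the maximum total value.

Rank by yield per m³: Mesa Fields 220 > Ridge Plot 210 > Twin Wells 200 > Hill Ranch 160 > Riverbend 130 > Orchard Row 50.
Mesa Fields: +40 to 40 (cap) → 160 left.
Ridge Plot: +65 to 65 (cap) → 95 left.
Twin Wells takes 85 to reach its cap of 85 → 10 left.
Only 10 left; Hill Ranch takes them to reach 10.
Total = 220×40 + 200×85 + 160×10 + 210×65 = 41050.

41050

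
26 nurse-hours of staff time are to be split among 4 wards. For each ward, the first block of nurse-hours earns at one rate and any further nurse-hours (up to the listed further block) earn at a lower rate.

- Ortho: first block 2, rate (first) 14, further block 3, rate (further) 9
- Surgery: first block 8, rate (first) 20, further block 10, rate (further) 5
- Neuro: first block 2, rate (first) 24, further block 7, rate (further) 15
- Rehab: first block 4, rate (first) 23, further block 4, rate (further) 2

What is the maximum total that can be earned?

Order all 8 blocks by rate: Neuro/first 24 > Rehab/first 23 > Surgery/first 20 > Neuro/second 15 > Ortho/first 14 > Ortho/second 9 > Surgery/second 5 > Rehab/second 2.
Neuro first at 24: fill all 2 → 24 left.
Fill Rehab first block (4 at 23) → 20 left.
Surgery/first (20): +8 → 12 left.
Neuro/second (15): +7 → 5 left.
Fill Ortho first block (2 at 14) → 3 left.
Ortho second at 9: fill all 3 → 0 left.
Total = 24×2 + 23×4 + 20×8 + 15×7 + 14×2 + 9×3 = 460.

460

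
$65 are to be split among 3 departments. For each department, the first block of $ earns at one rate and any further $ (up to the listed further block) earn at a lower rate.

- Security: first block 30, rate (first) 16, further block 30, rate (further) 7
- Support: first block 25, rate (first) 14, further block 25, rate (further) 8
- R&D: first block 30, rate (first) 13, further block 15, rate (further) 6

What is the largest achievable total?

960

Rank every tier by rate: Security/T1 16 > Support/T1 14 > R&D/T1 13 > Support/T2 8 > Security/T2 7 > R&D/T2 6.
Security T1 at 16: fill all 30 ; 35 left.
Fill Support T1 block (25 at 14) ; 10 left.
R&D T1 at 13: only 10 left, fill 10.
Total = 16×30 + 14×25 + 13×10 = 960.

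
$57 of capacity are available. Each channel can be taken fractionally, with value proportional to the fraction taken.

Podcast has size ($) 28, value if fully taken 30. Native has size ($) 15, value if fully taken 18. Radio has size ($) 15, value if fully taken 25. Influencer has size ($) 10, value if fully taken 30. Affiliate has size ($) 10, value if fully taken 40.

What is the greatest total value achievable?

Sort by value density: Affiliate 40/10≈4, Influencer 30/10≈3, Radio 25/15≈1.67, Native 18/15≈1.2, Podcast 30/28≈1.07.
Affiliate: take in full, 10 $ for value 40 → 47 left.
Influencer: take in full, 10 $ for value 30 → 37 left.
All 15 $ of Radio fit (value 25) → 22 remain.
Take all of Native (15 $, value 18) → 7 $ left.
7 $ left: a 7/28 share of Podcast gives 30×7/28 = 7.5.
Total value = 120.5.

120.5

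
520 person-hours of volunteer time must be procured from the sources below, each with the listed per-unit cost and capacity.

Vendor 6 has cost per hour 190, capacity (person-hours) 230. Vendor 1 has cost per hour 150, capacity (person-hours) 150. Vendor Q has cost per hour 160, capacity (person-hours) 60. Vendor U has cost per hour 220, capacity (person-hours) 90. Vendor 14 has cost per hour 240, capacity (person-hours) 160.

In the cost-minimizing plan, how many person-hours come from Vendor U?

Cheapest first:
Vendor 1 (150): use full 150 ; 370 person-hours to go.
Vendor Q at 160: take all 60 person-hours ; 310 still needed.
Vendor 6 (190): use full 230 ; 80 person-hours to go.
Vendor U (220): take the remaining 80 ; done.
Vendor 14: unused.

80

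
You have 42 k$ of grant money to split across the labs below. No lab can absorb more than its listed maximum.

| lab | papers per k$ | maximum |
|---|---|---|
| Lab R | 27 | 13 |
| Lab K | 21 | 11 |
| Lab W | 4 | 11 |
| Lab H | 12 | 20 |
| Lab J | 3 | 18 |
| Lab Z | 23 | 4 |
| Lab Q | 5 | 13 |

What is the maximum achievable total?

Rank by papers per k$: Lab R 27 > Lab Z 23 > Lab K 21 > Lab H 12 > Lab Q 5 > Lab W 4 > Lab J 3.
Lab R takes 13 to reach its cap of 13 ; 29 left.
Lab Z: +4 to 4 (cap) ; 25 left.
Lab K: +11 to 11 (cap) ; 14 left.
Lab H: +14 (room for 20) → 14. Pool exhausted.
Total = 27×13 + 21×11 + 12×14 + 23×4 = 842.

842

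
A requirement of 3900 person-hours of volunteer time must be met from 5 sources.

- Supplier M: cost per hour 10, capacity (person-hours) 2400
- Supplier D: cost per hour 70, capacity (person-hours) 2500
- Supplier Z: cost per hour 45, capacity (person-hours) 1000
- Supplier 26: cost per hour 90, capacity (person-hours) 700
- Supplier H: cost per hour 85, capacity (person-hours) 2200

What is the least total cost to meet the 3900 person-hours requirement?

104000

Cheapest first:
Supplier M (10): use full 2400 — 1500 person-hours to go.
Supplier Z (45): use full 1000 — 500 person-hours to go.
Supplier D at 70: take 500 of its 2500 — requirement met.
Supplier H, Supplier 26: unused.
Cost = 2400×10 + 1000×45 + 500×70 = 104000.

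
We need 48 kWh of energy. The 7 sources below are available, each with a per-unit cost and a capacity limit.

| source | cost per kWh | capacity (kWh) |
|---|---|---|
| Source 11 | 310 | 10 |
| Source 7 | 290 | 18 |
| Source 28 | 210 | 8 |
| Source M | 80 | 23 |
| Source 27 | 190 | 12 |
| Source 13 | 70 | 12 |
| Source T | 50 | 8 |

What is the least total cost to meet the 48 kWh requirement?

Cheapest first:
Source T (50): use full 8 ; 40 kWh to go.
Source 13 at 70: take all 12 kWh ; 28 still needed.
Take 23 from Source M at 80 ; need 5 more.
Take 5 from Source 27 at 190 to finish.
Source 28, Source 7, Source 11: unused.
Cost = 8×50 + 12×70 + 23×80 + 5×190 = 4030.

4030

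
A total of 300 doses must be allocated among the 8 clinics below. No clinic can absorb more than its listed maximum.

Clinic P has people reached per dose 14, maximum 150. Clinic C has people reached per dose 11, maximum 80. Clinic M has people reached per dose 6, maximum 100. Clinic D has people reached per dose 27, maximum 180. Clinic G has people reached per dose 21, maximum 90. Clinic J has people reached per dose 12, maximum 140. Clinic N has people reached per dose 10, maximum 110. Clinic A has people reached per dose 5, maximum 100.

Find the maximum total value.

Highest people reached per dose first: Clinic D 27 > Clinic G 21 > Clinic P 14 > Clinic J 12 > Clinic C 11 > Clinic N 10 > Clinic M 6 > Clinic A 5.
Give Clinic D 180 to hit its cap of 180 ; 120 left.
Give Clinic G 90 to hit its cap of 90 ; 30 left.
Clinic P has room for 150 but only 30 remain, so it gets 30.
Total = 14×30 + 27×180 + 21×90 = 7170.

7170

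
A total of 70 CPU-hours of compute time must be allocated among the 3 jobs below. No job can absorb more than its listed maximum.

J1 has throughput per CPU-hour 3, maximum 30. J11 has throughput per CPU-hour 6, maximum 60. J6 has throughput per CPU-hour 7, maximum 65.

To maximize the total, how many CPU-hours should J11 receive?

5

Order the jobs by throughput per CPU-hour: J6 7 > J11 6 > J1 3.
J6 takes 65 to reach its cap of 65 → 5 left.
Only 5 left; J11 takes them to reach 5.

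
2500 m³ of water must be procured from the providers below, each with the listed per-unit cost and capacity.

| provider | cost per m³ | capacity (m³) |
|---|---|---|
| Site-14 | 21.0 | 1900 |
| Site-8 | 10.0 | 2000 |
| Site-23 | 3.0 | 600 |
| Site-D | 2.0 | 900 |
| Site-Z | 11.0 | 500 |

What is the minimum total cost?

13600

Fill from the cheapest provider first.
Take 900 from Site-D at 2.0 → need 1600 more.
Take 600 from Site-23 at 3.0 → need 1000 more.
Site-8 (10.0): take the remaining 1000 → done.
Site-Z, Site-14: unused.
Cost = 900×2.0 + 600×3.0 + 1000×10.0 = 13600.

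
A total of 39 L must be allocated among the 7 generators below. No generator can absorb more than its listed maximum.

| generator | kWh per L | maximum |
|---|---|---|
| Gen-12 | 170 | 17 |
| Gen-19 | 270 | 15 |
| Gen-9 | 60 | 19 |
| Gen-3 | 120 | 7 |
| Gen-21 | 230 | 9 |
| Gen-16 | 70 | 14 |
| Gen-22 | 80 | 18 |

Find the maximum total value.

Highest kWh per L first: Gen-19 270 > Gen-21 230 > Gen-12 170 > Gen-3 120 > Gen-22 80 > Gen-16 70 > Gen-9 60.
Gen-19 takes 15 to reach its cap of 15 ; 24 left.
Give Gen-21 9 to hit its cap of 9 ; 15 left.
Gen-12: +15 (room for 17) → 15. Pool exhausted.
Total = 170×15 + 270×15 + 230×9 = 8670.

8670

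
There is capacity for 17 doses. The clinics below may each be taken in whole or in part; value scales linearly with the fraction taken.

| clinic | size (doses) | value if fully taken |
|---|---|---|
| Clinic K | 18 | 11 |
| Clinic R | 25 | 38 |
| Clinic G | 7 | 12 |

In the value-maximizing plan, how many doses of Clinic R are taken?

Best value per unit of size first: Clinic G 12/7≈1.71, Clinic R 38/25≈1.52, Clinic K 11/18≈0.611.
Take all of Clinic G (7 doses, value 12) — 10 doses left.
Fill the last 10 doses with part of Clinic R: 10/25 of it earns 15.2.

10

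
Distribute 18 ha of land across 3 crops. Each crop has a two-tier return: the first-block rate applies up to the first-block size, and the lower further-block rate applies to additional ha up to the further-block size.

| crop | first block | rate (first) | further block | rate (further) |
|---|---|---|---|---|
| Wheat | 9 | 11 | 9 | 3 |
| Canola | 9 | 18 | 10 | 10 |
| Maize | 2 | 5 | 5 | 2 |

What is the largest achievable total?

Treat each block as its own option and order by rate: Canola/T1 18 > Wheat/T1 11 > Canola/T2 10 > Maize/T1 5 > Wheat/T2 3 > Maize/T2 2.
Fill Canola T1 block (9 at 18) → 9 left.
Wheat/T1 (11): +9 → 0 left.
Total = 18×9 + 11×9 = 261.

261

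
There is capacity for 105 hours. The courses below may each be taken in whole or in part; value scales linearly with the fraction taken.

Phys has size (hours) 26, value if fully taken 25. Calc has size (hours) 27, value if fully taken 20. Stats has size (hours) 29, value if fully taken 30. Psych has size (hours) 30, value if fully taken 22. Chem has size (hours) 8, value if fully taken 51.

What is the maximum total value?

Best value per unit of size first: Chem 51/8≈6.38, Stats 30/29≈1.03, Phys 25/26≈0.962, Calc 20/27≈0.741, Psych 22/30≈0.733.
Take all of Chem (8 hours, value 51) — 97 hours left.
All 29 hours of Stats fit (value 30) — 68 remain.
Phys: take in full, 26 hours for value 25 — 42 left.
All 27 hours of Calc fit (value 20) — 15 remain.
Only 15 hours remain; take 15/30 of Psych for value 22×15/30 = 11.
Total value = 137.

137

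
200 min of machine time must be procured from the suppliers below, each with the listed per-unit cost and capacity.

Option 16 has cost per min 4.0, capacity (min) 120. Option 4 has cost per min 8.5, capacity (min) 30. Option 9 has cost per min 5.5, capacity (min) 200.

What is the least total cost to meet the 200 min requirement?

Cheapest first:
Take 120 from Option 16 at 4.0 — need 80 more.
Take 80 from Option 9 at 5.5 to finish.
Option 4: unused.
Cost = 120×4.0 + 80×5.5 = 920.

920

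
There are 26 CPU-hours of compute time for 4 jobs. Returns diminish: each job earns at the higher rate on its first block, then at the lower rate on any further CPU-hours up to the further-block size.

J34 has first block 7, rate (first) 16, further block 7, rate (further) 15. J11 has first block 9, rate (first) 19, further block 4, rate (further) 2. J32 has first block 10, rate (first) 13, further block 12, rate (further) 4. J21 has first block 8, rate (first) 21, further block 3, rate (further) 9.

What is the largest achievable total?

Order all 8 blocks by rate: J21/first 21 > J11/first 19 > J34/first 16 > J34/second 15 > J32/first 13 > J21/second 9 > J32/second 4 > J11/second 2.
Fill J21 first block (8 at 21) ; 18 left.
J11 first at 19: fill all 9 ; 9 left.
J34 first at 16: fill all 7 ; 2 left.
2 remain; put them into J34 second at 15.
Total = 21×8 + 19×9 + 16×7 + 15×2 = 481.

481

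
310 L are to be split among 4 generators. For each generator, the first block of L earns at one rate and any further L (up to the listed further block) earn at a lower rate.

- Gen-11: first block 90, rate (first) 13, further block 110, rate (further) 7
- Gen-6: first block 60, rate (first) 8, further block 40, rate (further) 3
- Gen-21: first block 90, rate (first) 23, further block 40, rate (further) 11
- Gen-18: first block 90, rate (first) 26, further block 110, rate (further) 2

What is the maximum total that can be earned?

6020

Order all 8 blocks by rate: Gen-18/first 26 > Gen-21/first 23 > Gen-11/first 13 > Gen-21/second 11 > Gen-6/first 8 > Gen-11/second 7 > Gen-6/second 3 > Gen-18/second 2.
Gen-18 first at 26: fill all 90 — 220 left.
Gen-21 first at 23: fill all 90 — 130 left.
Fill Gen-11 first block (90 at 13) — 40 left.
Gen-21 second at 11: fill all 40 — 0 left.
Total = 26×90 + 23×90 + 13×90 + 11×40 = 6020.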